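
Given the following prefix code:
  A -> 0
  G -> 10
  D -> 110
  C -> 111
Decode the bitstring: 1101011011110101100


Decoding step by step:
Bits 110 -> D
Bits 10 -> G
Bits 110 -> D
Bits 111 -> C
Bits 10 -> G
Bits 10 -> G
Bits 110 -> D
Bits 0 -> A


Decoded message: DGDCGGDA


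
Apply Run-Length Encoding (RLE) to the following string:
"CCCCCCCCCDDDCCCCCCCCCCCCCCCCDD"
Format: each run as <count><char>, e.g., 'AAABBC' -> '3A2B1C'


Scanning runs left to right:
  i=0: run of 'C' x 9 -> '9C'
  i=9: run of 'D' x 3 -> '3D'
  i=12: run of 'C' x 16 -> '16C'
  i=28: run of 'D' x 2 -> '2D'

RLE = 9C3D16C2D


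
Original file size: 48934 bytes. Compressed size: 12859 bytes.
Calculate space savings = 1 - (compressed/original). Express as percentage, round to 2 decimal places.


ratio = compressed/original = 12859/48934 = 0.262783
savings = 1 - ratio = 1 - 0.262783 = 0.737217
as a percentage: 0.737217 * 100 = 73.72%

Space savings = 1 - 12859/48934 = 73.72%


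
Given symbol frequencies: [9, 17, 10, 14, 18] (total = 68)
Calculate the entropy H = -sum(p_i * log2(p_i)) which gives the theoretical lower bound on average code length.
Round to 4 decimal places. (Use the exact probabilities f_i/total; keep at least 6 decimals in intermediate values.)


Per-symbol terms -p_i * log2(p_i) with p_i = f_i/68:
  p = 9/68 = 0.132353: log2(p) = -2.917538, -p*log2(p) = 0.386145
  p = 17/68 = 0.250000: log2(p) = -2.000000, -p*log2(p) = 0.500000
  p = 10/68 = 0.147059: log2(p) = -2.765535, -p*log2(p) = 0.406696
  p = 14/68 = 0.205882: log2(p) = -2.280108, -p*log2(p) = 0.469434
  p = 18/68 = 0.264706: log2(p) = -1.917538, -p*log2(p) = 0.507584
H = 0.386145 + 0.500000 + 0.406696 + 0.469434 + 0.507584 = 2.269859

H = 2.2699 bits/symbol


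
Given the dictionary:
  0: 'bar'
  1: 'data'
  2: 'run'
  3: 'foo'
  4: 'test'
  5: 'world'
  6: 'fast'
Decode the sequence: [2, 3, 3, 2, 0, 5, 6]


Look up each index in the dictionary:
  2 -> 'run'
  3 -> 'foo'
  3 -> 'foo'
  2 -> 'run'
  0 -> 'bar'
  5 -> 'world'
  6 -> 'fast'

Decoded: "run foo foo run bar world fast"


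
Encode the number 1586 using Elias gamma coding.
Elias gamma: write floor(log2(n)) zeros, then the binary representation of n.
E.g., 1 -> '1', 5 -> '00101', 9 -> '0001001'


num_bits = floor(log2(1586)) + 1 = 11
leading_zeros = num_bits - 1 = 10
binary(1586) = 11000110010

Elias gamma(1586) = '0000000000' + '11000110010' = 000000000011000110010 (21 bits)


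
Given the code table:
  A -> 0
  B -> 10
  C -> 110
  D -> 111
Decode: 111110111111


Decoding:
111 -> D
110 -> C
111 -> D
111 -> D


Result: DCDD


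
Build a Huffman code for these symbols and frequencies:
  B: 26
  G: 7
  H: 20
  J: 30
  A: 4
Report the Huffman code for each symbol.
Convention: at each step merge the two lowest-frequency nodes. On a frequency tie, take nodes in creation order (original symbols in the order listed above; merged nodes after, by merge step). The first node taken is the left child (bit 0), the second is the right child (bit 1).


Huffman tree construction:
Step 1: Merge A(4) + G(7) = 11
Step 2: Merge (A+G)(11) + H(20) = 31
Step 3: Merge B(26) + J(30) = 56
Step 4: Merge ((A+G)+H)(31) + (B+J)(56) = 87
Read each symbol's code off the tree from the root (left child = 0, right child = 1).

Codes:
  B: 10 (length 2)
  G: 001 (length 3)
  H: 01 (length 2)
  J: 11 (length 2)
  A: 000 (length 3)
Average code length: 185/87 = 2.1264 bits/symbol


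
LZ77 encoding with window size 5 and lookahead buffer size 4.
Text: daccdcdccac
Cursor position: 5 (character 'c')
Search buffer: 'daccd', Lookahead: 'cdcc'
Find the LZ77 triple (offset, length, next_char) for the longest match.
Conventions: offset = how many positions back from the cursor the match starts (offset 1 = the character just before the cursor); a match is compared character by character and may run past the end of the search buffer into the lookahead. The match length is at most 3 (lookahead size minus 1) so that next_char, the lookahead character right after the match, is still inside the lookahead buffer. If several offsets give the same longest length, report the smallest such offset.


Try each offset into the search buffer:
  offset=1 (pos 4, char 'd'): match length 0
  offset=2 (pos 3, char 'c'): match length 3
  offset=3 (pos 2, char 'c'): match length 1
  offset=4 (pos 1, char 'a'): match length 0
  offset=5 (pos 0, char 'd'): match length 0
Longest match has length 3 at offset 2.
next_char = character at position 5 + 3 = 8 -> 'c'

Best match: offset=2, length=3 (matching 'cdc' starting at position 3)
LZ77 triple: (2, 3, 'c')


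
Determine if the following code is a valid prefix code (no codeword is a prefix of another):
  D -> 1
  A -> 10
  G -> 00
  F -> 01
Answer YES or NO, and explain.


Checking each pair (does one codeword prefix another?):
  D='1' vs A='10': prefix -- VIOLATION

NO -- this is NOT a valid prefix code. D (1) is a prefix of A (10).


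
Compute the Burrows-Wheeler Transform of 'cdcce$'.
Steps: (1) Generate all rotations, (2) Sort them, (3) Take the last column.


Rotations (sorted):
  0: $cdcce -> last char: e
  1: cce$cd -> last char: d
  2: cdcce$ -> last char: $
  3: ce$cdc -> last char: c
  4: dcce$c -> last char: c
  5: e$cdcc -> last char: c


BWT = ed$ccc


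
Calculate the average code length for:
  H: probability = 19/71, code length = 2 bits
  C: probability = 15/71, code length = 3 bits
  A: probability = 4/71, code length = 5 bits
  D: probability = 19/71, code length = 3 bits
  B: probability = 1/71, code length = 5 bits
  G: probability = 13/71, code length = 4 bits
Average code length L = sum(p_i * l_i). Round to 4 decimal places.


Weighted contributions p_i * l_i:
  H: (19/71) * 2 = 38/71
  C: (15/71) * 3 = 45/71
  A: (4/71) * 5 = 20/71
  D: (19/71) * 3 = 57/71
  B: (1/71) * 5 = 5/71
  G: (13/71) * 4 = 52/71
Sum = (38 + 45 + 20 + 57 + 5 + 52)/71 = 217/71

L = 217/71 = 3.0563 bits/symbol


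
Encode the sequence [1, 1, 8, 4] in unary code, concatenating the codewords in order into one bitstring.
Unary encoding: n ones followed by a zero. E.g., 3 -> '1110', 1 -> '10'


Encode each number as n ones followed by a terminating 0:
  1 -> 10 (2 bits)
  1 -> 10 (2 bits)
  8 -> 111111110 (9 bits)
  4 -> 11110 (5 bits)
Total length = 2 + 2 + 9 + 5 = 18 bits.

Unary([1, 1, 8, 4]) = 101011111111011110 (18 bits)


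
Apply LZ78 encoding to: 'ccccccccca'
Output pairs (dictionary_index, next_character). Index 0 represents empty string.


LZ78 encoding steps:
Dictionary: {0: ''}
Step 1: w='' (idx 0), next='c' -> output (0, 'c'), add 'c' as idx 1
Step 2: w='c' (idx 1), next='c' -> output (1, 'c'), add 'cc' as idx 2
Step 3: w='cc' (idx 2), next='c' -> output (2, 'c'), add 'ccc' as idx 3
Step 4: w='ccc' (idx 3), next='a' -> output (3, 'a'), add 'ccca' as idx 4


Encoded: [(0, 'c'), (1, 'c'), (2, 'c'), (3, 'a')]


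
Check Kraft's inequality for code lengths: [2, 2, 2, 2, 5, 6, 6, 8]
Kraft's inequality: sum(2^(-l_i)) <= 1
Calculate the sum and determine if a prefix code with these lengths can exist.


Sum = 2^(-2) + 2^(-2) + 2^(-2) + 2^(-2) + 2^(-5) + 2^(-6) + 2^(-6) + 2^(-8)
    = 0.25 + 0.25 + 0.25 + 0.25 + 0.03125 + 0.015625 + 0.015625 + 0.00390625
    = 273/256 = 1.06640625
Since 1.06640625 > 1, Kraft's inequality is NOT satisfied.
A prefix code with these lengths CANNOT exist.

Kraft sum = 1.06640625. Not satisfied.


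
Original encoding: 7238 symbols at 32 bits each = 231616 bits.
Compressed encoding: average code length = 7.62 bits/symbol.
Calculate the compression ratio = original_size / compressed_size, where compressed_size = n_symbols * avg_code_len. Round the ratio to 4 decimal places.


original_size = n_symbols * orig_bits = 7238 * 32 = 231616 bits
compressed_size = n_symbols * avg_code_len = 7238 * 7.62 = 55153.56 bits
ratio = original_size / compressed_size = 231616 / 55153.56 = 4.1995

Compression ratio = 4.1995


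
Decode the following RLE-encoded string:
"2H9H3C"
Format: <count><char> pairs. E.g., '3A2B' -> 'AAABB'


Expanding each <count><char> pair:
  2H -> 'HH'
  9H -> 'HHHHHHHHH'
  3C -> 'CCC'

Decoded = HHHHHHHHHHHCCC


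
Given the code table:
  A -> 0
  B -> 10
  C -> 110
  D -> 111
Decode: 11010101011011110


Decoding:
110 -> C
10 -> B
10 -> B
10 -> B
110 -> C
111 -> D
10 -> B


Result: CBBBCDB


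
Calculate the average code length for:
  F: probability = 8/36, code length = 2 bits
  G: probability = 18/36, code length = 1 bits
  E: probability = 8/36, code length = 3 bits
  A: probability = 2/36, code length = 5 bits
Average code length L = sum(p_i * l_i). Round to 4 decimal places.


Weighted contributions p_i * l_i:
  F: (8/36) * 2 = 16/36
  G: (18/36) * 1 = 18/36
  E: (8/36) * 3 = 24/36
  A: (2/36) * 5 = 10/36
Sum = (16 + 18 + 24 + 10)/36 = 68/36

L = 68/36 = 1.8889 bits/symbol


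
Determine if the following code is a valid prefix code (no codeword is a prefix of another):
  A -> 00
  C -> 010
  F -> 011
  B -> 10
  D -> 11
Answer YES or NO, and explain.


Checking each pair (does one codeword prefix another?):
  A='00' vs C='010': no prefix
  A='00' vs F='011': no prefix
  A='00' vs B='10': no prefix
  A='00' vs D='11': no prefix
  C='010' vs A='00': no prefix
  C='010' vs F='011': no prefix
  C='010' vs B='10': no prefix
  C='010' vs D='11': no prefix
  F='011' vs A='00': no prefix
  F='011' vs C='010': no prefix
  F='011' vs B='10': no prefix
  F='011' vs D='11': no prefix
  B='10' vs A='00': no prefix
  B='10' vs C='010': no prefix
  B='10' vs F='011': no prefix
  B='10' vs D='11': no prefix
  D='11' vs A='00': no prefix
  D='11' vs C='010': no prefix
  D='11' vs F='011': no prefix
  D='11' vs B='10': no prefix
No violation found over all pairs.

YES -- this is a valid prefix code. No codeword is a prefix of any other codeword.


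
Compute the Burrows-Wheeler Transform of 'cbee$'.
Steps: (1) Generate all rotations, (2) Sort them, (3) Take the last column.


Rotations (sorted):
  0: $cbee -> last char: e
  1: bee$c -> last char: c
  2: cbee$ -> last char: $
  3: e$cbe -> last char: e
  4: ee$cb -> last char: b


BWT = ec$eb


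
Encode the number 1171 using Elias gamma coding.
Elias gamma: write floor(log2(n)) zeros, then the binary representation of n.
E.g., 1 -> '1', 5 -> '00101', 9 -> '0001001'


num_bits = floor(log2(1171)) + 1 = 11
leading_zeros = num_bits - 1 = 10
binary(1171) = 10010010011

Elias gamma(1171) = '0000000000' + '10010010011' = 000000000010010010011 (21 bits)


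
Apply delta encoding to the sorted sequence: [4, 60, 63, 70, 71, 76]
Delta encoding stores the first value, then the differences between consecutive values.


First value: 4
Deltas:
  60 - 4 = 56
  63 - 60 = 3
  70 - 63 = 7
  71 - 70 = 1
  76 - 71 = 5


Delta encoded: [4, 56, 3, 7, 1, 5]


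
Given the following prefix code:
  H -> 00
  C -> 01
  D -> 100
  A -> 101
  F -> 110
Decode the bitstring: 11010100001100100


Decoding step by step:
Bits 110 -> F
Bits 101 -> A
Bits 00 -> H
Bits 00 -> H
Bits 110 -> F
Bits 01 -> C
Bits 00 -> H


Decoded message: FAHHFCH


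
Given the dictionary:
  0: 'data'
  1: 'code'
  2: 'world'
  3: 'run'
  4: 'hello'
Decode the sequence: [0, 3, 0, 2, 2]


Look up each index in the dictionary:
  0 -> 'data'
  3 -> 'run'
  0 -> 'data'
  2 -> 'world'
  2 -> 'world'

Decoded: "data run data world world"


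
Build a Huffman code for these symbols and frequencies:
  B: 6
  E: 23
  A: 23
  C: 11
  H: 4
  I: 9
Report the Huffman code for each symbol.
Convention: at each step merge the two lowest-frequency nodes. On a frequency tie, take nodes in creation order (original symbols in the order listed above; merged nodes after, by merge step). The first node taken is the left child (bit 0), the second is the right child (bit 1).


Huffman tree construction:
Step 1: Merge H(4) + B(6) = 10
Step 2: Merge I(9) + (H+B)(10) = 19
Step 3: Merge C(11) + (I+(H+B))(19) = 30
Step 4: Merge E(23) + A(23) = 46
Step 5: Merge (C+(I+(H+B)))(30) + (E+A)(46) = 76
Read each symbol's code off the tree from the root (left child = 0, right child = 1).

Codes:
  B: 0111 (length 4)
  E: 10 (length 2)
  A: 11 (length 2)
  C: 00 (length 2)
  H: 0110 (length 4)
  I: 010 (length 3)
Average code length: 181/76 = 2.3816 bits/symbol


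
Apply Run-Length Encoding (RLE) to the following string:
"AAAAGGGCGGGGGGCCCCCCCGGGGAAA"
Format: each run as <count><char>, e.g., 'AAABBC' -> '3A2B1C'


Scanning runs left to right:
  i=0: run of 'A' x 4 -> '4A'
  i=4: run of 'G' x 3 -> '3G'
  i=7: run of 'C' x 1 -> '1C'
  i=8: run of 'G' x 6 -> '6G'
  i=14: run of 'C' x 7 -> '7C'
  i=21: run of 'G' x 4 -> '4G'
  i=25: run of 'A' x 3 -> '3A'

RLE = 4A3G1C6G7C4G3A


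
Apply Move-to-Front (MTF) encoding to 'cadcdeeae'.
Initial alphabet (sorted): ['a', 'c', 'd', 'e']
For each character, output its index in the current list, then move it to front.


MTF encoding:
'c': index 1 in ['a', 'c', 'd', 'e'] -> ['c', 'a', 'd', 'e']
'a': index 1 in ['c', 'a', 'd', 'e'] -> ['a', 'c', 'd', 'e']
'd': index 2 in ['a', 'c', 'd', 'e'] -> ['d', 'a', 'c', 'e']
'c': index 2 in ['d', 'a', 'c', 'e'] -> ['c', 'd', 'a', 'e']
'd': index 1 in ['c', 'd', 'a', 'e'] -> ['d', 'c', 'a', 'e']
'e': index 3 in ['d', 'c', 'a', 'e'] -> ['e', 'd', 'c', 'a']
'e': index 0 in ['e', 'd', 'c', 'a'] -> ['e', 'd', 'c', 'a']
'a': index 3 in ['e', 'd', 'c', 'a'] -> ['a', 'e', 'd', 'c']
'e': index 1 in ['a', 'e', 'd', 'c'] -> ['e', 'a', 'd', 'c']


Output: [1, 1, 2, 2, 1, 3, 0, 3, 1]


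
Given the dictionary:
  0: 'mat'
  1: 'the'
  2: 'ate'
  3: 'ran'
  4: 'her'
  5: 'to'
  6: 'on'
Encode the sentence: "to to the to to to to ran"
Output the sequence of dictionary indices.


Look up each word in the dictionary:
  'to' -> 5
  'to' -> 5
  'the' -> 1
  'to' -> 5
  'to' -> 5
  'to' -> 5
  'to' -> 5
  'ran' -> 3

Encoded: [5, 5, 1, 5, 5, 5, 5, 3]


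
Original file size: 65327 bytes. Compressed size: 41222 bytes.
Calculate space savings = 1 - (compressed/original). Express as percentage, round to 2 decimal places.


ratio = compressed/original = 41222/65327 = 0.63101
savings = 1 - ratio = 1 - 0.63101 = 0.36899
as a percentage: 0.36899 * 100 = 36.9%

Space savings = 1 - 41222/65327 = 36.9%


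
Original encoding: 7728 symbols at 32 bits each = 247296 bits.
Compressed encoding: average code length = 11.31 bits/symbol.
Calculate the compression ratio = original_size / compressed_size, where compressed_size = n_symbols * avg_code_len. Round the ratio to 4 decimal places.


original_size = n_symbols * orig_bits = 7728 * 32 = 247296 bits
compressed_size = n_symbols * avg_code_len = 7728 * 11.31 = 87403.68 bits
ratio = original_size / compressed_size = 247296 / 87403.68 = 2.8294

Compression ratio = 2.8294


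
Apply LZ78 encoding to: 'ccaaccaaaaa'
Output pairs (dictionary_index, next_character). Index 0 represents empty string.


LZ78 encoding steps:
Dictionary: {0: ''}
Step 1: w='' (idx 0), next='c' -> output (0, 'c'), add 'c' as idx 1
Step 2: w='c' (idx 1), next='a' -> output (1, 'a'), add 'ca' as idx 2
Step 3: w='' (idx 0), next='a' -> output (0, 'a'), add 'a' as idx 3
Step 4: w='c' (idx 1), next='c' -> output (1, 'c'), add 'cc' as idx 4
Step 5: w='a' (idx 3), next='a' -> output (3, 'a'), add 'aa' as idx 5
Step 6: w='aa' (idx 5), next='a' -> output (5, 'a'), add 'aaa' as idx 6


Encoded: [(0, 'c'), (1, 'a'), (0, 'a'), (1, 'c'), (3, 'a'), (5, 'a')]


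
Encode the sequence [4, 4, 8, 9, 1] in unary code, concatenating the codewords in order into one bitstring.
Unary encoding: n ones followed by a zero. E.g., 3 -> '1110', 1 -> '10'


Encode each number as n ones followed by a terminating 0:
  4 -> 11110 (5 bits)
  4 -> 11110 (5 bits)
  8 -> 111111110 (9 bits)
  9 -> 1111111110 (10 bits)
  1 -> 10 (2 bits)
Total length = 5 + 5 + 9 + 10 + 2 = 31 bits.

Unary([4, 4, 8, 9, 1]) = 1111011110111111110111111111010 (31 bits)


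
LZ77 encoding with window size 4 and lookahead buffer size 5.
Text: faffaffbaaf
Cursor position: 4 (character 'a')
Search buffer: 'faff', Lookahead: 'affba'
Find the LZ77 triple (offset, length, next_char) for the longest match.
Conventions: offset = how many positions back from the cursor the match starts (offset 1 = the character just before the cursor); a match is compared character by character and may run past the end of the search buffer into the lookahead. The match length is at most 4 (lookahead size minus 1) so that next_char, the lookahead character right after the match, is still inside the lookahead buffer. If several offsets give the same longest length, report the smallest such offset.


Try each offset into the search buffer:
  offset=1 (pos 3, char 'f'): match length 0
  offset=2 (pos 2, char 'f'): match length 0
  offset=3 (pos 1, char 'a'): match length 3
  offset=4 (pos 0, char 'f'): match length 0
Longest match has length 3 at offset 3.
next_char = character at position 4 + 3 = 7 -> 'b'

Best match: offset=3, length=3 (matching 'aff' starting at position 1)
LZ77 triple: (3, 3, 'b')


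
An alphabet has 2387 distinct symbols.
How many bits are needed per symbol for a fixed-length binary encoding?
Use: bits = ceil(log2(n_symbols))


log2(2387) = 11.221
Bracket: 2^11 = 2048 < 2387 <= 2^12 = 4096
So ceil(log2(2387)) = 12

bits = ceil(log2(2387)) = ceil(11.221) = 12 bits


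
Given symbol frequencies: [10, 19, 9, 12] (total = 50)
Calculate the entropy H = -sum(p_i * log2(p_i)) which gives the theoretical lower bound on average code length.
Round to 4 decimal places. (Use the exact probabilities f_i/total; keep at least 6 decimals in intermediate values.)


Per-symbol terms -p_i * log2(p_i) with p_i = f_i/50:
  p = 10/50 = 0.200000: log2(p) = -2.321928, -p*log2(p) = 0.464386
  p = 19/50 = 0.380000: log2(p) = -1.395929, -p*log2(p) = 0.530453
  p = 9/50 = 0.180000: log2(p) = -2.473931, -p*log2(p) = 0.445308
  p = 12/50 = 0.240000: log2(p) = -2.058894, -p*log2(p) = 0.494134
H = 0.464386 + 0.530453 + 0.445308 + 0.494134 = 1.934281

H = 1.9343 bits/symbol


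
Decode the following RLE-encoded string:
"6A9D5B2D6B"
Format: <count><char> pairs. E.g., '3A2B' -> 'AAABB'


Expanding each <count><char> pair:
  6A -> 'AAAAAA'
  9D -> 'DDDDDDDDD'
  5B -> 'BBBBB'
  2D -> 'DD'
  6B -> 'BBBBBB'

Decoded = AAAAAADDDDDDDDDBBBBBDDBBBBBB


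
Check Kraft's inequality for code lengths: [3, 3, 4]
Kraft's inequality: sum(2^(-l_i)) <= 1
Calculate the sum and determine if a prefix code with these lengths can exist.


Sum = 2^(-3) + 2^(-3) + 2^(-4)
    = 0.125 + 0.125 + 0.0625
    = 5/16 = 0.3125
Since 0.3125 <= 1, Kraft's inequality IS satisfied.
A prefix code with these lengths CAN exist.

Kraft sum = 0.3125. Satisfied.


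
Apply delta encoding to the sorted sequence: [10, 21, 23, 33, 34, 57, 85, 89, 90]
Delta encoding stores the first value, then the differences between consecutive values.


First value: 10
Deltas:
  21 - 10 = 11
  23 - 21 = 2
  33 - 23 = 10
  34 - 33 = 1
  57 - 34 = 23
  85 - 57 = 28
  89 - 85 = 4
  90 - 89 = 1


Delta encoded: [10, 11, 2, 10, 1, 23, 28, 4, 1]


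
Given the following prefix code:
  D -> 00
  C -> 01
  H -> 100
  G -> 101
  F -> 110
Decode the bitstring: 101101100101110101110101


Decoding step by step:
Bits 101 -> G
Bits 101 -> G
Bits 100 -> H
Bits 101 -> G
Bits 110 -> F
Bits 101 -> G
Bits 110 -> F
Bits 101 -> G


Decoded message: GGHGFGFG


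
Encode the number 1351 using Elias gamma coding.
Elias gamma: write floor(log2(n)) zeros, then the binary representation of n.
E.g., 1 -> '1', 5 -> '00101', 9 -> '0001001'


num_bits = floor(log2(1351)) + 1 = 11
leading_zeros = num_bits - 1 = 10
binary(1351) = 10101000111

Elias gamma(1351) = '0000000000' + '10101000111' = 000000000010101000111 (21 bits)


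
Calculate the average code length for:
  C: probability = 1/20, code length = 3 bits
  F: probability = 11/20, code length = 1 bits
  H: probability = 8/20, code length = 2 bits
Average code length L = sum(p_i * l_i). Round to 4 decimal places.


Weighted contributions p_i * l_i:
  C: (1/20) * 3 = 3/20
  F: (11/20) * 1 = 11/20
  H: (8/20) * 2 = 16/20
Sum = (3 + 11 + 16)/20 = 30/20

L = 30/20 = 1.5000 bits/symbol


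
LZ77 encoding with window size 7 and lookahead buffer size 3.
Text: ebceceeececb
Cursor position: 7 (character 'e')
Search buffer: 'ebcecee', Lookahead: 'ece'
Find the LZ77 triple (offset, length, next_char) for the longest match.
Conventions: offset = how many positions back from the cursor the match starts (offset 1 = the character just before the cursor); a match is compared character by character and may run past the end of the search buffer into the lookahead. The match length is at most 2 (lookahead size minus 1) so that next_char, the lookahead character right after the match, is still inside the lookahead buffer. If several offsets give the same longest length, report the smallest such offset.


Try each offset into the search buffer:
  offset=1 (pos 6, char 'e'): match length 1
  offset=2 (pos 5, char 'e'): match length 1
  offset=3 (pos 4, char 'c'): match length 0
  offset=4 (pos 3, char 'e'): match length 2
  offset=5 (pos 2, char 'c'): match length 0
  offset=6 (pos 1, char 'b'): match length 0
  offset=7 (pos 0, char 'e'): match length 1
Longest match has length 2 at offset 4.
next_char = character at position 7 + 2 = 9 -> 'e'

Best match: offset=4, length=2 (matching 'ec' starting at position 3)
LZ77 triple: (4, 2, 'e')


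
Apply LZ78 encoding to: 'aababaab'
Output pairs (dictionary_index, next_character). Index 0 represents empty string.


LZ78 encoding steps:
Dictionary: {0: ''}
Step 1: w='' (idx 0), next='a' -> output (0, 'a'), add 'a' as idx 1
Step 2: w='a' (idx 1), next='b' -> output (1, 'b'), add 'ab' as idx 2
Step 3: w='ab' (idx 2), next='a' -> output (2, 'a'), add 'aba' as idx 3
Step 4: w='ab' (idx 2), end of input -> output (2, '')


Encoded: [(0, 'a'), (1, 'b'), (2, 'a'), (2, '')]


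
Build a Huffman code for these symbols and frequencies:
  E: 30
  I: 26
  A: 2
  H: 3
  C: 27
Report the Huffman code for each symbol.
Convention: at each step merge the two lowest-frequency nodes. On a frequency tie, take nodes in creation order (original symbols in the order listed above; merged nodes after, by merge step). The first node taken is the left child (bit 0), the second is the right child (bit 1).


Huffman tree construction:
Step 1: Merge A(2) + H(3) = 5
Step 2: Merge (A+H)(5) + I(26) = 31
Step 3: Merge C(27) + E(30) = 57
Step 4: Merge ((A+H)+I)(31) + (C+E)(57) = 88
Read each symbol's code off the tree from the root (left child = 0, right child = 1).

Codes:
  E: 11 (length 2)
  I: 01 (length 2)
  A: 000 (length 3)
  H: 001 (length 3)
  C: 10 (length 2)
Average code length: 181/88 = 2.0568 bits/symbol


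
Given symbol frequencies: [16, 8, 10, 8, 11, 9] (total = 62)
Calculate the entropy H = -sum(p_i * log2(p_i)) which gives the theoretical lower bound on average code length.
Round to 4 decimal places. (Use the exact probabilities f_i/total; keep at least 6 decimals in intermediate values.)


Per-symbol terms -p_i * log2(p_i) with p_i = f_i/62:
  p = 16/62 = 0.258065: log2(p) = -1.954196, -p*log2(p) = 0.504309
  p = 8/62 = 0.129032: log2(p) = -2.954196, -p*log2(p) = 0.381187
  p = 10/62 = 0.161290: log2(p) = -2.632268, -p*log2(p) = 0.424559
  p = 8/62 = 0.129032: log2(p) = -2.954196, -p*log2(p) = 0.381187
  p = 11/62 = 0.177419: log2(p) = -2.494765, -p*log2(p) = 0.442620
  p = 9/62 = 0.145161: log2(p) = -2.784271, -p*log2(p) = 0.404168
H = 0.504309 + 0.381187 + 0.424559 + 0.381187 + 0.442620 + 0.404168 = 2.538030

H = 2.538 bits/symbol


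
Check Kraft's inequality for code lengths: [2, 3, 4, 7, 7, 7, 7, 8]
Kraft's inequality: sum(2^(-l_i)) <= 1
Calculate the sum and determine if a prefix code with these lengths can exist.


Sum = 2^(-2) + 2^(-3) + 2^(-4) + 2^(-7) + 2^(-7) + 2^(-7) + 2^(-7) + 2^(-8)
    = 0.25 + 0.125 + 0.0625 + 0.0078125 + 0.0078125 + 0.0078125 + 0.0078125 + 0.00390625
    = 121/256 = 0.47265625
Since 0.47265625 <= 1, Kraft's inequality IS satisfied.
A prefix code with these lengths CAN exist.

Kraft sum = 0.47265625. Satisfied.


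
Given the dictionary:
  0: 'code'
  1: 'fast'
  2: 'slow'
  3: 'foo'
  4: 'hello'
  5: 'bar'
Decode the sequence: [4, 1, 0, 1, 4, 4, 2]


Look up each index in the dictionary:
  4 -> 'hello'
  1 -> 'fast'
  0 -> 'code'
  1 -> 'fast'
  4 -> 'hello'
  4 -> 'hello'
  2 -> 'slow'

Decoded: "hello fast code fast hello hello slow"


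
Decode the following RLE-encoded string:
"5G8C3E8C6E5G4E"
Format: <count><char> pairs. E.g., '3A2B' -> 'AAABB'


Expanding each <count><char> pair:
  5G -> 'GGGGG'
  8C -> 'CCCCCCCC'
  3E -> 'EEE'
  8C -> 'CCCCCCCC'
  6E -> 'EEEEEE'
  5G -> 'GGGGG'
  4E -> 'EEEE'

Decoded = GGGGGCCCCCCCCEEECCCCCCCCEEEEEEGGGGGEEEE


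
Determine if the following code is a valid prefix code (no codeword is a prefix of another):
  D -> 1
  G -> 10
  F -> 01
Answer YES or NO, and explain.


Checking each pair (does one codeword prefix another?):
  D='1' vs G='10': prefix -- VIOLATION

NO -- this is NOT a valid prefix code. D (1) is a prefix of G (10).


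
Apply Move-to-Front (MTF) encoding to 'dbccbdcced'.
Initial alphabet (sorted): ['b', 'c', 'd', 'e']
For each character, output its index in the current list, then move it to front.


MTF encoding:
'd': index 2 in ['b', 'c', 'd', 'e'] -> ['d', 'b', 'c', 'e']
'b': index 1 in ['d', 'b', 'c', 'e'] -> ['b', 'd', 'c', 'e']
'c': index 2 in ['b', 'd', 'c', 'e'] -> ['c', 'b', 'd', 'e']
'c': index 0 in ['c', 'b', 'd', 'e'] -> ['c', 'b', 'd', 'e']
'b': index 1 in ['c', 'b', 'd', 'e'] -> ['b', 'c', 'd', 'e']
'd': index 2 in ['b', 'c', 'd', 'e'] -> ['d', 'b', 'c', 'e']
'c': index 2 in ['d', 'b', 'c', 'e'] -> ['c', 'd', 'b', 'e']
'c': index 0 in ['c', 'd', 'b', 'e'] -> ['c', 'd', 'b', 'e']
'e': index 3 in ['c', 'd', 'b', 'e'] -> ['e', 'c', 'd', 'b']
'd': index 2 in ['e', 'c', 'd', 'b'] -> ['d', 'e', 'c', 'b']


Output: [2, 1, 2, 0, 1, 2, 2, 0, 3, 2]


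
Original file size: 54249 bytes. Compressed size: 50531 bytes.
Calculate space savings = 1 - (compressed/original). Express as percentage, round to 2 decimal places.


ratio = compressed/original = 50531/54249 = 0.931464
savings = 1 - ratio = 1 - 0.931464 = 0.068536
as a percentage: 0.068536 * 100 = 6.85%

Space savings = 1 - 50531/54249 = 6.85%


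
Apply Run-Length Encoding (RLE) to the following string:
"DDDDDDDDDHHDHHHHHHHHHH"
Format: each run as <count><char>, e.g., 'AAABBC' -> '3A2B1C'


Scanning runs left to right:
  i=0: run of 'D' x 9 -> '9D'
  i=9: run of 'H' x 2 -> '2H'
  i=11: run of 'D' x 1 -> '1D'
  i=12: run of 'H' x 10 -> '10H'

RLE = 9D2H1D10H


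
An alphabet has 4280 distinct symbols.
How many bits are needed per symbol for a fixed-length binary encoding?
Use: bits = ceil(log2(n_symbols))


log2(4280) = 12.0634
Bracket: 2^12 = 4096 < 4280 <= 2^13 = 8192
So ceil(log2(4280)) = 13

bits = ceil(log2(4280)) = ceil(12.0634) = 13 bits


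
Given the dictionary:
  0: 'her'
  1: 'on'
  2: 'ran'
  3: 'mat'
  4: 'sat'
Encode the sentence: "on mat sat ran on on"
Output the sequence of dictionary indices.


Look up each word in the dictionary:
  'on' -> 1
  'mat' -> 3
  'sat' -> 4
  'ran' -> 2
  'on' -> 1
  'on' -> 1

Encoded: [1, 3, 4, 2, 1, 1]


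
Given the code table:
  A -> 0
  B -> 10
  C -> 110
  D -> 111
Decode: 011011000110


Decoding:
0 -> A
110 -> C
110 -> C
0 -> A
0 -> A
110 -> C


Result: ACCAAC


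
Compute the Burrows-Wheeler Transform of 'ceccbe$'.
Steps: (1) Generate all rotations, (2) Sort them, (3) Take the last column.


Rotations (sorted):
  0: $ceccbe -> last char: e
  1: be$cecc -> last char: c
  2: cbe$cec -> last char: c
  3: ccbe$ce -> last char: e
  4: ceccbe$ -> last char: $
  5: e$ceccb -> last char: b
  6: eccbe$c -> last char: c


BWT = ecce$bc


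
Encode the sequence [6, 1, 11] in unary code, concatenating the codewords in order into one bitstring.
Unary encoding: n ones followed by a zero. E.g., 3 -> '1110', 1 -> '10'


Encode each number as n ones followed by a terminating 0:
  6 -> 1111110 (7 bits)
  1 -> 10 (2 bits)
  11 -> 111111111110 (12 bits)
Total length = 7 + 2 + 12 = 21 bits.

Unary([6, 1, 11]) = 111111010111111111110 (21 bits)


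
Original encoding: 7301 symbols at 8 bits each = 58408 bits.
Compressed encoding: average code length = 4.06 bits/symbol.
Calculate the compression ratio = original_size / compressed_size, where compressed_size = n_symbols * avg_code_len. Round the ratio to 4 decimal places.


original_size = n_symbols * orig_bits = 7301 * 8 = 58408 bits
compressed_size = n_symbols * avg_code_len = 7301 * 4.06 = 29642.06 bits
ratio = original_size / compressed_size = 58408 / 29642.06 = 1.9704

Compression ratio = 1.9704


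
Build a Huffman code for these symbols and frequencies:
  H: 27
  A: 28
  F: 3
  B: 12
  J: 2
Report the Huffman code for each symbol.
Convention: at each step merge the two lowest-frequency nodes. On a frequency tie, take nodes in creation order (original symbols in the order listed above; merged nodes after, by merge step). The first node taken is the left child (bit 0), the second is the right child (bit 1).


Huffman tree construction:
Step 1: Merge J(2) + F(3) = 5
Step 2: Merge (J+F)(5) + B(12) = 17
Step 3: Merge ((J+F)+B)(17) + H(27) = 44
Step 4: Merge A(28) + (((J+F)+B)+H)(44) = 72
Read each symbol's code off the tree from the root (left child = 0, right child = 1).

Codes:
  H: 11 (length 2)
  A: 0 (length 1)
  F: 1001 (length 4)
  B: 101 (length 3)
  J: 1000 (length 4)
Average code length: 138/72 = 1.9167 bits/symbol


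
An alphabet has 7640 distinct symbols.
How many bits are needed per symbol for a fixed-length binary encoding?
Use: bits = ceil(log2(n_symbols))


log2(7640) = 12.8994
Bracket: 2^12 = 4096 < 7640 <= 2^13 = 8192
So ceil(log2(7640)) = 13

bits = ceil(log2(7640)) = ceil(12.8994) = 13 bits


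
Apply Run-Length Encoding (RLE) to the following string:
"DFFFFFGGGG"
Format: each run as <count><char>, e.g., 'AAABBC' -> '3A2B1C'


Scanning runs left to right:
  i=0: run of 'D' x 1 -> '1D'
  i=1: run of 'F' x 5 -> '5F'
  i=6: run of 'G' x 4 -> '4G'

RLE = 1D5F4G


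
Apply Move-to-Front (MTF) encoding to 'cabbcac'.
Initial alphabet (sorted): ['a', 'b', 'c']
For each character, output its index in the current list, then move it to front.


MTF encoding:
'c': index 2 in ['a', 'b', 'c'] -> ['c', 'a', 'b']
'a': index 1 in ['c', 'a', 'b'] -> ['a', 'c', 'b']
'b': index 2 in ['a', 'c', 'b'] -> ['b', 'a', 'c']
'b': index 0 in ['b', 'a', 'c'] -> ['b', 'a', 'c']
'c': index 2 in ['b', 'a', 'c'] -> ['c', 'b', 'a']
'a': index 2 in ['c', 'b', 'a'] -> ['a', 'c', 'b']
'c': index 1 in ['a', 'c', 'b'] -> ['c', 'a', 'b']


Output: [2, 1, 2, 0, 2, 2, 1]


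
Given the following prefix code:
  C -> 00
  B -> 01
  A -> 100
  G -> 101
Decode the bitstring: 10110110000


Decoding step by step:
Bits 101 -> G
Bits 101 -> G
Bits 100 -> A
Bits 00 -> C


Decoded message: GGAC


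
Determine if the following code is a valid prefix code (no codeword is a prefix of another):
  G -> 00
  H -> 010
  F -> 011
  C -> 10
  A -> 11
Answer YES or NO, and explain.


Checking each pair (does one codeword prefix another?):
  G='00' vs H='010': no prefix
  G='00' vs F='011': no prefix
  G='00' vs C='10': no prefix
  G='00' vs A='11': no prefix
  H='010' vs G='00': no prefix
  H='010' vs F='011': no prefix
  H='010' vs C='10': no prefix
  H='010' vs A='11': no prefix
  F='011' vs G='00': no prefix
  F='011' vs H='010': no prefix
  F='011' vs C='10': no prefix
  F='011' vs A='11': no prefix
  C='10' vs G='00': no prefix
  C='10' vs H='010': no prefix
  C='10' vs F='011': no prefix
  C='10' vs A='11': no prefix
  A='11' vs G='00': no prefix
  A='11' vs H='010': no prefix
  A='11' vs F='011': no prefix
  A='11' vs C='10': no prefix
No violation found over all pairs.

YES -- this is a valid prefix code. No codeword is a prefix of any other codeword.


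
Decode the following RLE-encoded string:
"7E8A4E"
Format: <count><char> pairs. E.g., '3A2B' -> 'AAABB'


Expanding each <count><char> pair:
  7E -> 'EEEEEEE'
  8A -> 'AAAAAAAA'
  4E -> 'EEEE'

Decoded = EEEEEEEAAAAAAAAEEEE


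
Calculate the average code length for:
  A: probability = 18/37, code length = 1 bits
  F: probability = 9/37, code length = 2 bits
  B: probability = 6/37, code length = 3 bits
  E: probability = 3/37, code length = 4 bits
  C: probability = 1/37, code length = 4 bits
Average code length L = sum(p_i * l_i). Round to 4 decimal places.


Weighted contributions p_i * l_i:
  A: (18/37) * 1 = 18/37
  F: (9/37) * 2 = 18/37
  B: (6/37) * 3 = 18/37
  E: (3/37) * 4 = 12/37
  C: (1/37) * 4 = 4/37
Sum = (18 + 18 + 18 + 12 + 4)/37 = 70/37

L = 70/37 = 1.8919 bits/symbol


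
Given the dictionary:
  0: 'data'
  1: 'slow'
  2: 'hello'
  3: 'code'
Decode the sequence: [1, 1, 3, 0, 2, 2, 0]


Look up each index in the dictionary:
  1 -> 'slow'
  1 -> 'slow'
  3 -> 'code'
  0 -> 'data'
  2 -> 'hello'
  2 -> 'hello'
  0 -> 'data'

Decoded: "slow slow code data hello hello data"


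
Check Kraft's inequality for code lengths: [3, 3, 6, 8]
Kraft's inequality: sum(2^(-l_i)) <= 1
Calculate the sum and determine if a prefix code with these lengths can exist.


Sum = 2^(-3) + 2^(-3) + 2^(-6) + 2^(-8)
    = 0.125 + 0.125 + 0.015625 + 0.00390625
    = 69/256 = 0.26953125
Since 0.26953125 <= 1, Kraft's inequality IS satisfied.
A prefix code with these lengths CAN exist.

Kraft sum = 0.26953125. Satisfied.


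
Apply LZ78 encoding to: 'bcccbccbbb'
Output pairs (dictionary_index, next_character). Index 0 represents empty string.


LZ78 encoding steps:
Dictionary: {0: ''}
Step 1: w='' (idx 0), next='b' -> output (0, 'b'), add 'b' as idx 1
Step 2: w='' (idx 0), next='c' -> output (0, 'c'), add 'c' as idx 2
Step 3: w='c' (idx 2), next='c' -> output (2, 'c'), add 'cc' as idx 3
Step 4: w='b' (idx 1), next='c' -> output (1, 'c'), add 'bc' as idx 4
Step 5: w='c' (idx 2), next='b' -> output (2, 'b'), add 'cb' as idx 5
Step 6: w='b' (idx 1), next='b' -> output (1, 'b'), add 'bb' as idx 6


Encoded: [(0, 'b'), (0, 'c'), (2, 'c'), (1, 'c'), (2, 'b'), (1, 'b')]


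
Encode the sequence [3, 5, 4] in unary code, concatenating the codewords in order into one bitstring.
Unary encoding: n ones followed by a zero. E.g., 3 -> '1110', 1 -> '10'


Encode each number as n ones followed by a terminating 0:
  3 -> 1110 (4 bits)
  5 -> 111110 (6 bits)
  4 -> 11110 (5 bits)
Total length = 4 + 6 + 5 = 15 bits.

Unary([3, 5, 4]) = 111011111011110 (15 bits)


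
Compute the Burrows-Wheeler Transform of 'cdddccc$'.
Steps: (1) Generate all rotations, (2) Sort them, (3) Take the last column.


Rotations (sorted):
  0: $cdddccc -> last char: c
  1: c$cdddcc -> last char: c
  2: cc$cdddc -> last char: c
  3: ccc$cddd -> last char: d
  4: cdddccc$ -> last char: $
  5: dccc$cdd -> last char: d
  6: ddccc$cd -> last char: d
  7: dddccc$c -> last char: c


BWT = cccd$ddc


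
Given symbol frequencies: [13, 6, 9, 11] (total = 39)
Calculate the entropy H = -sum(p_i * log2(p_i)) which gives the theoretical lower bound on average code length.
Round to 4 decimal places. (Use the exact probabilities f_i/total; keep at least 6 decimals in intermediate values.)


Per-symbol terms -p_i * log2(p_i) with p_i = f_i/39:
  p = 13/39 = 0.333333: log2(p) = -1.584963, -p*log2(p) = 0.528321
  p = 6/39 = 0.153846: log2(p) = -2.700440, -p*log2(p) = 0.415452
  p = 9/39 = 0.230769: log2(p) = -2.115477, -p*log2(p) = 0.488187
  p = 11/39 = 0.282051: log2(p) = -1.825971, -p*log2(p) = 0.515017
H = 0.528321 + 0.415452 + 0.488187 + 0.515017 = 1.946977

H = 1.947 bits/symbol


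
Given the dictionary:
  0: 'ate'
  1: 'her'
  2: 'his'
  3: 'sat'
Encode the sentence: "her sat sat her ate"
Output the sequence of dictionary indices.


Look up each word in the dictionary:
  'her' -> 1
  'sat' -> 3
  'sat' -> 3
  'her' -> 1
  'ate' -> 0

Encoded: [1, 3, 3, 1, 0]


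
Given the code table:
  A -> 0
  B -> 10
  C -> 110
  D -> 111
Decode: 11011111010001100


Decoding:
110 -> C
111 -> D
110 -> C
10 -> B
0 -> A
0 -> A
110 -> C
0 -> A


Result: CDCBAACA


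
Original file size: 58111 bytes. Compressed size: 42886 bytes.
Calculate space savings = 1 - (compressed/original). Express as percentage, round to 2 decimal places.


ratio = compressed/original = 42886/58111 = 0.738001
savings = 1 - ratio = 1 - 0.738001 = 0.261999
as a percentage: 0.261999 * 100 = 26.2%

Space savings = 1 - 42886/58111 = 26.2%


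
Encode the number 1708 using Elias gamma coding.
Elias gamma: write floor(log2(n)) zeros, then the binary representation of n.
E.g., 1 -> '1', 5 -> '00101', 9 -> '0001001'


num_bits = floor(log2(1708)) + 1 = 11
leading_zeros = num_bits - 1 = 10
binary(1708) = 11010101100

Elias gamma(1708) = '0000000000' + '11010101100' = 000000000011010101100 (21 bits)


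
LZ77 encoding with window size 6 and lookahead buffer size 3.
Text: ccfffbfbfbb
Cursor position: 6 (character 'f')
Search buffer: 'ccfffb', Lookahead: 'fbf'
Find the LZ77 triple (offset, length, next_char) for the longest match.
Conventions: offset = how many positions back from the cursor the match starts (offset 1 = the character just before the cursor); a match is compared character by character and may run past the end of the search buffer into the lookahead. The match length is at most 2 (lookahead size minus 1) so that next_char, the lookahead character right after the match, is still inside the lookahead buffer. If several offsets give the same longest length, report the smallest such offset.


Try each offset into the search buffer:
  offset=1 (pos 5, char 'b'): match length 0
  offset=2 (pos 4, char 'f'): match length 2
  offset=3 (pos 3, char 'f'): match length 1
  offset=4 (pos 2, char 'f'): match length 1
  offset=5 (pos 1, char 'c'): match length 0
  offset=6 (pos 0, char 'c'): match length 0
Longest match has length 2 at offset 2.
next_char = character at position 6 + 2 = 8 -> 'f'

Best match: offset=2, length=2 (matching 'fb' starting at position 4)
LZ77 triple: (2, 2, 'f')


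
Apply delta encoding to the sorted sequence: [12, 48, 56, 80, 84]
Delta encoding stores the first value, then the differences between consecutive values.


First value: 12
Deltas:
  48 - 12 = 36
  56 - 48 = 8
  80 - 56 = 24
  84 - 80 = 4


Delta encoded: [12, 36, 8, 24, 4]


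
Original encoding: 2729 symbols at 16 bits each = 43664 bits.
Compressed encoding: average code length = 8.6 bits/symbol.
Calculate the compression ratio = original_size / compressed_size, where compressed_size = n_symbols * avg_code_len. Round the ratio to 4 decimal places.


original_size = n_symbols * orig_bits = 2729 * 16 = 43664 bits
compressed_size = n_symbols * avg_code_len = 2729 * 8.6 = 23469.4 bits
ratio = original_size / compressed_size = 43664 / 23469.4 = 1.8605

Compression ratio = 1.8605


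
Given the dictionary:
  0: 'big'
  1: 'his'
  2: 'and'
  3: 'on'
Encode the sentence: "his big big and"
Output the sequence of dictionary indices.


Look up each word in the dictionary:
  'his' -> 1
  'big' -> 0
  'big' -> 0
  'and' -> 2

Encoded: [1, 0, 0, 2]


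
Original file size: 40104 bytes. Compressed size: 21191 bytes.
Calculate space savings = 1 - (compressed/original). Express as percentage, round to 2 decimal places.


ratio = compressed/original = 21191/40104 = 0.528401
savings = 1 - ratio = 1 - 0.528401 = 0.471599
as a percentage: 0.471599 * 100 = 47.16%

Space savings = 1 - 21191/40104 = 47.16%


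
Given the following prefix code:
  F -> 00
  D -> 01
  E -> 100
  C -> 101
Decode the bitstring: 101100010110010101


Decoding step by step:
Bits 101 -> C
Bits 100 -> E
Bits 01 -> D
Bits 01 -> D
Bits 100 -> E
Bits 101 -> C
Bits 01 -> D


Decoded message: CEDDECD


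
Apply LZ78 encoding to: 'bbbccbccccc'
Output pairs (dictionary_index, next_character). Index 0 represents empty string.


LZ78 encoding steps:
Dictionary: {0: ''}
Step 1: w='' (idx 0), next='b' -> output (0, 'b'), add 'b' as idx 1
Step 2: w='b' (idx 1), next='b' -> output (1, 'b'), add 'bb' as idx 2
Step 3: w='' (idx 0), next='c' -> output (0, 'c'), add 'c' as idx 3
Step 4: w='c' (idx 3), next='b' -> output (3, 'b'), add 'cb' as idx 4
Step 5: w='c' (idx 3), next='c' -> output (3, 'c'), add 'cc' as idx 5
Step 6: w='cc' (idx 5), next='c' -> output (5, 'c'), add 'ccc' as idx 6


Encoded: [(0, 'b'), (1, 'b'), (0, 'c'), (3, 'b'), (3, 'c'), (5, 'c')]
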